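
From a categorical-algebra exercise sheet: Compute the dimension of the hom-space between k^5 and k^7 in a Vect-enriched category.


In Vect-enriched categories, Hom(k^n, k^m) is the space of m x n matrices.
dim(Hom(k^5, k^7)) = 7 * 5 = 35

35


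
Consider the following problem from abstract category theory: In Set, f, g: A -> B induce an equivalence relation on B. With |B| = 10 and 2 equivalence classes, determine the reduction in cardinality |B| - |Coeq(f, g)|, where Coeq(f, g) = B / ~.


The coequalizer Coeq(f, g) = B / ~ has one element per equivalence class.
|B| = 10, |Coeq(f, g)| = 2.
|B| - |Coeq(f, g)| = 10 - 2 = 8.

8


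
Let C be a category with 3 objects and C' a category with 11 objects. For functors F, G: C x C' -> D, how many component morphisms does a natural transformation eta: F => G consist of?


A natural transformation eta: F => G assigns one component morphism per
object of the domain category.
The domain is the product category C x C', so
|Ob(C x C')| = |Ob(C)| * |Ob(C')| = 3 * 11 = 33.
Therefore eta has 33 component morphisms.

33


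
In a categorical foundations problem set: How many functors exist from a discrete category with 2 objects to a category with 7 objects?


A functor from a discrete category C to D is determined by
where each object maps. Each of the 2 objects of C can map
to any of the 7 objects of D independently.
Number of functors = 7^2 = 49

49


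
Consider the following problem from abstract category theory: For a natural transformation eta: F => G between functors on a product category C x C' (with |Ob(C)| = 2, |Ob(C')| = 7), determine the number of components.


A natural transformation eta: F => G assigns one component morphism per
object of the domain category.
The domain is the product category C x C', so
|Ob(C x C')| = |Ob(C)| * |Ob(C')| = 2 * 7 = 14.
Therefore eta has 14 component morphisms.

14


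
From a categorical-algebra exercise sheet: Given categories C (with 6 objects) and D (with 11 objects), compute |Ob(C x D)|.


The product category C x D has objects that are pairs (c, d).
Number of pairs = |Ob(C)| * |Ob(D)| = 6 * 11 = 66

66


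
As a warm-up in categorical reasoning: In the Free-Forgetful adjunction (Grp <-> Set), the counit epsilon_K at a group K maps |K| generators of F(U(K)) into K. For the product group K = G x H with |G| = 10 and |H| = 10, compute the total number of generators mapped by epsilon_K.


The counit epsilon_K: F(U(K)) -> K of the Free-Forgetful adjunction
maps |K| generators of F(U(K)) into K. For K = G x H (the product group),
|G x H| = |G| * |H|.
Total generators mapped = 10 * 10 = 100.

100


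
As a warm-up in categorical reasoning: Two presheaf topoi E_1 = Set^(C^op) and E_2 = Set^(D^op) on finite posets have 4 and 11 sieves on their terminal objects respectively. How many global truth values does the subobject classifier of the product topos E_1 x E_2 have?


In a product of presheaf topoi E_1 x E_2, the subobject classifier
is Omega = Omega_1 x Omega_2 (componentwise), so
|Omega(top)| = |Omega_1(top_1)| * |Omega_2(top_2)|.
= 4 * 11 = 44.

44


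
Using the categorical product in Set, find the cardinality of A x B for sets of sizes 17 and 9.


In Set, the product A x B is the Cartesian product.
By the universal property, |A x B| = |A| * |B|.
|A x B| = 17 * 9 = 153

153


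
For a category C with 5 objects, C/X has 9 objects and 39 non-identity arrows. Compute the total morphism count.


In the slice category C/X, objects are morphisms to X.
Identity morphisms: 9 (one per object of C/X).
Non-identity morphisms: 39.
Total = 9 + 39 = 48

48


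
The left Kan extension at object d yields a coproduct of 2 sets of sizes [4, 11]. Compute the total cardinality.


Pointwise, the left Kan extension (Lan_F H)(d) is the colimit, indexed
by the comma category (F downarrow d), of H composed with the
projection (F downarrow d) -> C. Here that colimit is given
as a coproduct (disjoint union) of sets, so its cardinality is the
sum of the sizes of the summands.
Coproduct of sets with sizes: 4 + 11
= 15

15


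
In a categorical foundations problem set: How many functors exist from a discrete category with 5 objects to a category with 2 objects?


A functor from a discrete category C to D is determined by
where each object maps. Each of the 5 objects of C can map
to any of the 2 objects of D independently.
Number of functors = 2^5 = 32

32


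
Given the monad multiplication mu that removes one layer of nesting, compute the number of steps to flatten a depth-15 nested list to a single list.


Each application of mu: T^2 -> T removes one layer of nesting.
Starting at depth 15 (i.e., T^15(X)), we need to reach T(X).
Number of mu applications = 15 - 1 = 14

14


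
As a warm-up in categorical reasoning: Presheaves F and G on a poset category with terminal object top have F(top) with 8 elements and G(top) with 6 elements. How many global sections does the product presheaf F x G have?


Global sections of a presheaf on a poset with terminal top satisfy
Gamma(H) ~ H(top). Presheaves admit pointwise products, so
(F x G)(top) = F(top) x G(top) (Cartesian product).
|Gamma(F x G)| = |F(top)| * |G(top)| = 8 * 6 = 48.

48


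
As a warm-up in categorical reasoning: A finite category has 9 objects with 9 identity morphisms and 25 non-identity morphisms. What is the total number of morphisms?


Each object has an identity morphism, giving 9 identities.
Adding the 25 non-identity morphisms:
Total = 9 + 25 = 34

34


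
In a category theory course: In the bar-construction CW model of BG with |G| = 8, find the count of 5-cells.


In the bar-construction CW model of BG, the n-cells are indexed by
n-tuples [g_1|...|g_n] of non-identity elements of G (degenerate
simplices with some g_i = e do not contribute cells), so there are
(|G| - 1)^n n-cells.
For dim = 5 with |G| = 8:
cells = (8 - 1)^5 = 7^5 = 16807

16807


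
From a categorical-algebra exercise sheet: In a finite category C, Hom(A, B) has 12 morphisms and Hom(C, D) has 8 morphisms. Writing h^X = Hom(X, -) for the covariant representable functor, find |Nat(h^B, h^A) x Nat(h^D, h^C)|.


By the Yoneda lemma, Nat(h^B, h^A) is isomorphic to Hom(A, B),
so |Nat(h^B, h^A)| = |Hom(A, B)| and |Nat(h^D, h^C)| = |Hom(C, D)|.
|Hom(A, B)| = 12, |Hom(C, D)| = 8.
|Nat(h^B, h^A) x Nat(h^D, h^C)| = 12 * 8 = 96

96


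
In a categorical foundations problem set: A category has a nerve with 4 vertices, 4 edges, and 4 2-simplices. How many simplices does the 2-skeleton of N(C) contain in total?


The 2-skeleton of the nerve N(C) consists of simplices in dimensions 0, 1, 2:
  |N(C)_0| = 4 (objects)
  |N(C)_1| = 4 (morphisms)
  |N(C)_2| = 4 (composable pairs)
Total = 4 + 4 + 4 = 12

12


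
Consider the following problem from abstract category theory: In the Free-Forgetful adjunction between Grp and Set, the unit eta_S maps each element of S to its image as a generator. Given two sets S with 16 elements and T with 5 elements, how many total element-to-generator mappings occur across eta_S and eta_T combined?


The unit eta_X: X -> U(F(X)) of the Free-Forgetful adjunction
maps each element of X to a generator of F(X). For X = S + T (disjoint
union in Set), |S + T| = |S| + |T|.
Total mappings = 16 + 5 = 21.

21


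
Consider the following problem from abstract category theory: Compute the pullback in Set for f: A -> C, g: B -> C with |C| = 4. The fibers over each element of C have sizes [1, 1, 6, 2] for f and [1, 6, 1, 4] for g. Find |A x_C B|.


The pullback A x_C B consists of pairs (a, b) with f(a) = g(b).
For each element c in C, the fiber product has |f^-1(c)| * |g^-1(c)| elements.
Summing over C: 1 * 1 + 1 * 6 + 6 * 1 + 2 * 4
= 1 + 6 + 6 + 8 = 21

21


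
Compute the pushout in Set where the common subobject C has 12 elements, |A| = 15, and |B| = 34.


The pushout A +_C B identifies the images of C in A and B.
|A +_C B| = |A| + |B| - |C| (for injections).
= 15 + 34 - 12 = 37

37


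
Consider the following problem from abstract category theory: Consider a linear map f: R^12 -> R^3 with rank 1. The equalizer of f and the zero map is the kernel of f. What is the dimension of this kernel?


The equalizer of f and the zero map is ker(f).
By the rank-nullity theorem: dim(ker(f)) = dim(domain) - rank(f).
dim(ker(f)) = 12 - 1 = 11

11


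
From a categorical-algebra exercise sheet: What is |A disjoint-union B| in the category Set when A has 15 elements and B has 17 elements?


In Set, the coproduct A + B is the disjoint union.
|A + B| = |A| + |B| = 15 + 17 = 32

32


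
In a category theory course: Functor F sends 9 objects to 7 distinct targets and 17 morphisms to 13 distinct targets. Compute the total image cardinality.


The image of F consists of distinct objects and distinct morphisms.
|Im(F)| on objects = 7
|Im(F)| on morphisms = 13
Total image cardinality = 7 + 13 = 20

20


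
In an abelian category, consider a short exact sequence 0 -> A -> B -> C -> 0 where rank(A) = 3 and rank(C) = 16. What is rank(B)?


For a short exact sequence 0 -> A -> B -> C -> 0,
rank is additive: rank(B) = rank(A) + rank(C).
rank(B) = 3 + 16 = 19

19


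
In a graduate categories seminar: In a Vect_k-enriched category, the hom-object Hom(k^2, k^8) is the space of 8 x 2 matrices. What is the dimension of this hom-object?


In Vect-enriched categories, Hom(k^n, k^m) is the space of m x n matrices.
dim(Hom(k^2, k^8)) = 8 * 2 = 16

16


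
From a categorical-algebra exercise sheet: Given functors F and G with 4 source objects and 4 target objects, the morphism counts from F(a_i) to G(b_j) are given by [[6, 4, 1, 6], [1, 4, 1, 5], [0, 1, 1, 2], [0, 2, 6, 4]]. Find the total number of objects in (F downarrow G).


Objects of (F downarrow G) are triples (a, b, h: F(a)->G(b)).
The count equals the sum of all entries in the hom-matrix.
sum(row 0) = 17
sum(row 1) = 11
sum(row 2) = 4
sum(row 3) = 12
Grand total = 44

44


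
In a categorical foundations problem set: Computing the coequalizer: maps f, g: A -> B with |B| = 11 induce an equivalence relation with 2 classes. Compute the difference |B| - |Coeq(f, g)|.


The coequalizer Coeq(f, g) = B / ~ has one element per equivalence class.
|B| = 11, |Coeq(f, g)| = 2.
|B| - |Coeq(f, g)| = 11 - 2 = 9.

9


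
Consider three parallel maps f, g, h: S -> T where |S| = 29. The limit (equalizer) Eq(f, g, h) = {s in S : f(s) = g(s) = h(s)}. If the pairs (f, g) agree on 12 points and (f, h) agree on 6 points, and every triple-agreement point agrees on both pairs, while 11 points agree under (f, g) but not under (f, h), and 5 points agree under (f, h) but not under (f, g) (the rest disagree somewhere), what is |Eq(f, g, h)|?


Eq(f, g, h) is the triple-agreement set: points in S where all three
maps take the same value. Using inclusion-exclusion on the pairwise data:
Pair (f, g) agrees on 12 points; pair (f, h) on 6 points.
Points agreeing under (f, g) but not (f, h) = 11; under (f, h) but not (f, g) = 5.
Triple-agreement = agreement-in-(f, g) minus points that agree under (f, g) but not (f, h):
|Eq(f, g, h)| = 12 - 11 = 1
(cross-check via (f, h): 6 - 5 = 1.)

1


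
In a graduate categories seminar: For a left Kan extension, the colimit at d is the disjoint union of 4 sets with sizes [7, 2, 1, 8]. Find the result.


Pointwise, the left Kan extension (Lan_F H)(d) is the colimit, indexed
by the comma category (F downarrow d), of H composed with the
projection (F downarrow d) -> C. Here that colimit is given
as a coproduct (disjoint union) of sets, so its cardinality is the
sum of the sizes of the summands.
Coproduct of sets with sizes: 7 + 2 + 1 + 8
= 18

18


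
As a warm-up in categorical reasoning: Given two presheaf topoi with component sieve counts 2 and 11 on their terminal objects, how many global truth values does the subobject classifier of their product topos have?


In a product of presheaf topoi E_1 x E_2, the subobject classifier
is Omega = Omega_1 x Omega_2 (componentwise), so
|Omega(top)| = |Omega_1(top_1)| * |Omega_2(top_2)|.
= 2 * 11 = 22.

22


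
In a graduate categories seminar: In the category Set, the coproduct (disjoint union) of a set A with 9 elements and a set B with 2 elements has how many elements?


In Set, the coproduct A + B is the disjoint union.
|A + B| = |A| + |B| = 9 + 2 = 11

11


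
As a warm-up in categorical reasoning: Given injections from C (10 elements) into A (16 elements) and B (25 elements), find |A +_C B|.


The pushout A +_C B identifies the images of C in A and B.
|A +_C B| = |A| + |B| - |C| (for injections).
= 16 + 25 - 10 = 31

31


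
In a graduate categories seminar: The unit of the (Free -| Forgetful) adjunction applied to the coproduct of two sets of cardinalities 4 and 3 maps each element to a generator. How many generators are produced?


The unit eta_X: X -> U(F(X)) of the Free-Forgetful adjunction
maps each element of X to a generator of F(X). For X = S + T (disjoint
union in Set), |S + T| = |S| + |T|.
Total mappings = 4 + 3 = 7.

7


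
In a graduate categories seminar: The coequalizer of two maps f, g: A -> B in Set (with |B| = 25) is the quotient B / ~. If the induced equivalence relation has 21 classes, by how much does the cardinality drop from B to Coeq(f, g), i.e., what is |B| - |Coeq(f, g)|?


The coequalizer Coeq(f, g) = B / ~ has one element per equivalence class.
|B| = 25, |Coeq(f, g)| = 21.
|B| - |Coeq(f, g)| = 25 - 21 = 4.

4


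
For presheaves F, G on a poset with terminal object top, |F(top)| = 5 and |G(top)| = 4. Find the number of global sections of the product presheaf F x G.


Global sections of a presheaf on a poset with terminal top satisfy
Gamma(H) ~ H(top). Presheaves admit pointwise products, so
(F x G)(top) = F(top) x G(top) (Cartesian product).
|Gamma(F x G)| = |F(top)| * |G(top)| = 5 * 4 = 20.

20


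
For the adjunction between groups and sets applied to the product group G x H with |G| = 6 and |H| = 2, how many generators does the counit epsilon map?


The counit epsilon_K: F(U(K)) -> K of the Free-Forgetful adjunction
maps |K| generators of F(U(K)) into K. For K = G x H (the product group),
|G x H| = |G| * |H|.
Total generators mapped = 6 * 2 = 12.

12


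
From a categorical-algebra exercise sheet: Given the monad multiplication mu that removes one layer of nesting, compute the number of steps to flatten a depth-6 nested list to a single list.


Each application of mu: T^2 -> T removes one layer of nesting.
Starting at depth 6 (i.e., T^6(X)), we need to reach T(X).
Number of mu applications = 6 - 1 = 5

5


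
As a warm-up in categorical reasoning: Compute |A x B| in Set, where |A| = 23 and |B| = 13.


In Set, the product A x B is the Cartesian product.
By the universal property, |A x B| = |A| * |B|.
|A x B| = 23 * 13 = 299

299


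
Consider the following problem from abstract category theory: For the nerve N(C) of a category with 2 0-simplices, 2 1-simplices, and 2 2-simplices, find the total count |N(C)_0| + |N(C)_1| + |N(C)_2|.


The 2-skeleton of the nerve N(C) consists of simplices in dimensions 0, 1, 2:
  |N(C)_0| = 2 (objects)
  |N(C)_1| = 2 (morphisms)
  |N(C)_2| = 2 (composable pairs)
Total = 2 + 2 + 2 = 6

6


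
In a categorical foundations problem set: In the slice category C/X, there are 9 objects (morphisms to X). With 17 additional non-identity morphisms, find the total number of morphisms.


In the slice category C/X, objects are morphisms to X.
Identity morphisms: 9 (one per object of C/X).
Non-identity morphisms: 17.
Total = 9 + 17 = 26

26


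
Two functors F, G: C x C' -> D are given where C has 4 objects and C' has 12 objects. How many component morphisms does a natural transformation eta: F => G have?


A natural transformation eta: F => G assigns one component morphism per
object of the domain category.
The domain is the product category C x C', so
|Ob(C x C')| = |Ob(C)| * |Ob(C')| = 4 * 12 = 48.
Therefore eta has 48 component morphisms.

48


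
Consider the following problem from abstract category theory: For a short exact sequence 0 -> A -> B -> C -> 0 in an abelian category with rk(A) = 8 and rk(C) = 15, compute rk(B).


For a short exact sequence 0 -> A -> B -> C -> 0,
rank is additive: rank(B) = rank(A) + rank(C).
rank(B) = 8 + 15 = 23

23


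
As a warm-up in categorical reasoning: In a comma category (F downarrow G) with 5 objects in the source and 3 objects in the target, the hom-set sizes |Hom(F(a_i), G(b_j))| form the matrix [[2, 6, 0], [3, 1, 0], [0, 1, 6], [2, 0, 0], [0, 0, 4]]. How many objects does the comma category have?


Objects of (F downarrow G) are triples (a, b, h: F(a)->G(b)).
The count equals the sum of all entries in the hom-matrix.
sum(row 0) = 8
sum(row 1) = 4
sum(row 2) = 7
sum(row 3) = 2
sum(row 4) = 4
Grand total = 25

25


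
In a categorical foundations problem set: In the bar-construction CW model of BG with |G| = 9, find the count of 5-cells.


In the bar-construction CW model of BG, the n-cells are indexed by
n-tuples [g_1|...|g_n] of non-identity elements of G (degenerate
simplices with some g_i = e do not contribute cells), so there are
(|G| - 1)^n n-cells.
For dim = 5 with |G| = 9:
cells = (9 - 1)^5 = 8^5 = 32768

32768


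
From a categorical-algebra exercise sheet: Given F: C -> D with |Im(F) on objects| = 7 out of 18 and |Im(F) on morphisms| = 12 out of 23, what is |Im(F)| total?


The image of F consists of distinct objects and distinct morphisms.
|Im(F)| on objects = 7
|Im(F)| on morphisms = 12
Total image cardinality = 7 + 12 = 19

19


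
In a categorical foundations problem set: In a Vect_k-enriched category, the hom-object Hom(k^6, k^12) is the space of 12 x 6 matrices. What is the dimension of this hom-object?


In Vect-enriched categories, Hom(k^n, k^m) is the space of m x n matrices.
dim(Hom(k^6, k^12)) = 12 * 6 = 72

72


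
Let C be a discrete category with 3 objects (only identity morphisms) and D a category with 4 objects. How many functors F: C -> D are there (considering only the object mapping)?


A functor from a discrete category C to D is determined by
where each object maps. Each of the 3 objects of C can map
to any of the 4 objects of D independently.
Number of functors = 4^3 = 64

64


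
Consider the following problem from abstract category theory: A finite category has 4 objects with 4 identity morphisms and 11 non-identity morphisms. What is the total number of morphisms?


Each object has an identity morphism, giving 4 identities.
Adding the 11 non-identity morphisms:
Total = 4 + 11 = 15

15


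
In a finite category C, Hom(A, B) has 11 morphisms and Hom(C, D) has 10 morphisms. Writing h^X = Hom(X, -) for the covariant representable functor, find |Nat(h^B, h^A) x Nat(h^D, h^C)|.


By the Yoneda lemma, Nat(h^B, h^A) is isomorphic to Hom(A, B),
so |Nat(h^B, h^A)| = |Hom(A, B)| and |Nat(h^D, h^C)| = |Hom(C, D)|.
|Hom(A, B)| = 11, |Hom(C, D)| = 10.
|Nat(h^B, h^A) x Nat(h^D, h^C)| = 11 * 10 = 110

110


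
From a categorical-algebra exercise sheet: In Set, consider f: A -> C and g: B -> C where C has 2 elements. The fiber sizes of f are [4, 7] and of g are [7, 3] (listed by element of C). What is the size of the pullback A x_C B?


The pullback A x_C B consists of pairs (a, b) with f(a) = g(b).
For each element c in C, the fiber product has |f^-1(c)| * |g^-1(c)| elements.
Summing over C: 4 * 7 + 7 * 3
= 28 + 21 = 49

49


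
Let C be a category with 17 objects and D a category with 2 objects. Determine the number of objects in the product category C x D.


The product category C x D has objects that are pairs (c, d).
Number of pairs = |Ob(C)| * |Ob(D)| = 17 * 2 = 34

34


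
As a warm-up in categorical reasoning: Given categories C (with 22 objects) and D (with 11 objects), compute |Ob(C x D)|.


The product category C x D has objects that are pairs (c, d).
Number of pairs = |Ob(C)| * |Ob(D)| = 22 * 11 = 242

242


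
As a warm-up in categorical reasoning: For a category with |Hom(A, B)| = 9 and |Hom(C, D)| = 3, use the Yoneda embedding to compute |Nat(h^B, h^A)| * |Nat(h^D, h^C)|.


By the Yoneda lemma, Nat(h^B, h^A) is isomorphic to Hom(A, B),
so |Nat(h^B, h^A)| = |Hom(A, B)| and |Nat(h^D, h^C)| = |Hom(C, D)|.
|Hom(A, B)| = 9, |Hom(C, D)| = 3.
|Nat(h^B, h^A) x Nat(h^D, h^C)| = 9 * 3 = 27

27


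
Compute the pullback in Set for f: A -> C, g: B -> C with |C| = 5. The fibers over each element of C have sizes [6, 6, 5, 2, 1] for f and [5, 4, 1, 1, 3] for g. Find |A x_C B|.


The pullback A x_C B consists of pairs (a, b) with f(a) = g(b).
For each element c in C, the fiber product has |f^-1(c)| * |g^-1(c)| elements.
Summing over C: 6 * 5 + 6 * 4 + 5 * 1 + 2 * 1 + 1 * 3
= 30 + 24 + 5 + 2 + 3 = 64

64


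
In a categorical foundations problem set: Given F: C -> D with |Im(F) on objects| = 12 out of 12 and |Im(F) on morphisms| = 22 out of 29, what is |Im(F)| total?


The image of F consists of distinct objects and distinct morphisms.
|Im(F)| on objects = 12
|Im(F)| on morphisms = 22
Total image cardinality = 12 + 22 = 34

34


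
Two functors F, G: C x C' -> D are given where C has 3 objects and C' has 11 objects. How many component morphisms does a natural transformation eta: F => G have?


A natural transformation eta: F => G assigns one component morphism per
object of the domain category.
The domain is the product category C x C', so
|Ob(C x C')| = |Ob(C)| * |Ob(C')| = 3 * 11 = 33.
Therefore eta has 33 component morphisms.

33


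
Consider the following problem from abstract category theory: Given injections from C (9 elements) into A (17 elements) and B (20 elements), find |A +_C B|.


The pushout A +_C B identifies the images of C in A and B.
|A +_C B| = |A| + |B| - |C| (for injections).
= 17 + 20 - 9 = 28

28


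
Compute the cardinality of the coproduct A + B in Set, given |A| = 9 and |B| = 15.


In Set, the coproduct A + B is the disjoint union.
|A + B| = |A| + |B| = 9 + 15 = 24

24


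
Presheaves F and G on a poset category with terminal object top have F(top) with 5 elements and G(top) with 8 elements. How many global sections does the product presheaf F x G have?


Global sections of a presheaf on a poset with terminal top satisfy
Gamma(H) ~ H(top). Presheaves admit pointwise products, so
(F x G)(top) = F(top) x G(top) (Cartesian product).
|Gamma(F x G)| = |F(top)| * |G(top)| = 5 * 8 = 40.

40


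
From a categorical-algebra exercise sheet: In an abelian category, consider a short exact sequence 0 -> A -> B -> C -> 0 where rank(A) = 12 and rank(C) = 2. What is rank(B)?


For a short exact sequence 0 -> A -> B -> C -> 0,
rank is additive: rank(B) = rank(A) + rank(C).
rank(B) = 12 + 2 = 14

14


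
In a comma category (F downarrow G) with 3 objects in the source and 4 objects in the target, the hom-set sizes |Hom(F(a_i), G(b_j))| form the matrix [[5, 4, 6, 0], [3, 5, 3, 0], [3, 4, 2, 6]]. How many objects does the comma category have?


Objects of (F downarrow G) are triples (a, b, h: F(a)->G(b)).
The count equals the sum of all entries in the hom-matrix.
sum(row 0) = 15
sum(row 1) = 11
sum(row 2) = 15
Grand total = 41

41


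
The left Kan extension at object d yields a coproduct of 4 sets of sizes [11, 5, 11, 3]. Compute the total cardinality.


Pointwise, the left Kan extension (Lan_F H)(d) is the colimit, indexed
by the comma category (F downarrow d), of H composed with the
projection (F downarrow d) -> C. Here that colimit is given
as a coproduct (disjoint union) of sets, so its cardinality is the
sum of the sizes of the summands.
Coproduct of sets with sizes: 11 + 5 + 11 + 3
= 30

30


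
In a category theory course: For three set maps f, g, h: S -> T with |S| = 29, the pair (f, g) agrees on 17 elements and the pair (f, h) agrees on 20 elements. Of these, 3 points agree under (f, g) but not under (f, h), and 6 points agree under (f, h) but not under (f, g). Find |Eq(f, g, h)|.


Eq(f, g, h) is the triple-agreement set: points in S where all three
maps take the same value. Using inclusion-exclusion on the pairwise data:
Pair (f, g) agrees on 17 points; pair (f, h) on 20 points.
Points agreeing under (f, g) but not (f, h) = 3; under (f, h) but not (f, g) = 6.
Triple-agreement = agreement-in-(f, g) minus points that agree under (f, g) but not (f, h):
|Eq(f, g, h)| = 17 - 3 = 14
(cross-check via (f, h): 20 - 6 = 14.)

14


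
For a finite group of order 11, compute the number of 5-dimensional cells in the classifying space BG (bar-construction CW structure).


In the bar-construction CW model of BG, the n-cells are indexed by
n-tuples [g_1|...|g_n] of non-identity elements of G (degenerate
simplices with some g_i = e do not contribute cells), so there are
(|G| - 1)^n n-cells.
For dim = 5 with |G| = 11:
cells = (11 - 1)^5 = 10^5 = 100000

100000


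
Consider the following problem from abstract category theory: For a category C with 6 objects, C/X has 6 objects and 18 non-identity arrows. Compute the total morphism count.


In the slice category C/X, objects are morphisms to X.
Identity morphisms: 6 (one per object of C/X).
Non-identity morphisms: 18.
Total = 6 + 18 = 24

24


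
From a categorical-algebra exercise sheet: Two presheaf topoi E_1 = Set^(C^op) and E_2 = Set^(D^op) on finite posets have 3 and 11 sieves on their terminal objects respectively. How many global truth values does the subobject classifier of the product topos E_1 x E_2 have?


In a product of presheaf topoi E_1 x E_2, the subobject classifier
is Omega = Omega_1 x Omega_2 (componentwise), so
|Omega(top)| = |Omega_1(top_1)| * |Omega_2(top_2)|.
= 3 * 11 = 33.

33


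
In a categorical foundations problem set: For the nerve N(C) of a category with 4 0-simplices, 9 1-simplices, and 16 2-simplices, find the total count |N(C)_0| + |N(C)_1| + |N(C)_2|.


The 2-skeleton of the nerve N(C) consists of simplices in dimensions 0, 1, 2:
  |N(C)_0| = 4 (objects)
  |N(C)_1| = 9 (morphisms)
  |N(C)_2| = 16 (composable pairs)
Total = 4 + 9 + 16 = 29

29


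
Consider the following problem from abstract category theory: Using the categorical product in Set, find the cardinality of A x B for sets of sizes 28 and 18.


In Set, the product A x B is the Cartesian product.
By the universal property, |A x B| = |A| * |B|.
|A x B| = 28 * 18 = 504

504


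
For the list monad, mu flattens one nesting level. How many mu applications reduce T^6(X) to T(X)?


Each application of mu: T^2 -> T removes one layer of nesting.
Starting at depth 6 (i.e., T^6(X)), we need to reach T(X).
Number of mu applications = 6 - 1 = 5

5


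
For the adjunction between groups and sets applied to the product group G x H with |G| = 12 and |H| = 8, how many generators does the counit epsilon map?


The counit epsilon_K: F(U(K)) -> K of the Free-Forgetful adjunction
maps |K| generators of F(U(K)) into K. For K = G x H (the product group),
|G x H| = |G| * |H|.
Total generators mapped = 12 * 8 = 96.

96


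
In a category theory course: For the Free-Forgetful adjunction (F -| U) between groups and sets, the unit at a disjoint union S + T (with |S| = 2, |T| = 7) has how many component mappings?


The unit eta_X: X -> U(F(X)) of the Free-Forgetful adjunction
maps each element of X to a generator of F(X). For X = S + T (disjoint
union in Set), |S + T| = |S| + |T|.
Total mappings = 2 + 7 = 9.

9


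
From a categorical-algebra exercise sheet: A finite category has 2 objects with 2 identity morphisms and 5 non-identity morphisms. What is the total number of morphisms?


Each object has an identity morphism, giving 2 identities.
Adding the 5 non-identity morphisms:
Total = 2 + 5 = 7

7


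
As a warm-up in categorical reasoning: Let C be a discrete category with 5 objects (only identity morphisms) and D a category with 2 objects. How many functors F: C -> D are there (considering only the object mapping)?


A functor from a discrete category C to D is determined by
where each object maps. Each of the 5 objects of C can map
to any of the 2 objects of D independently.
Number of functors = 2^5 = 32

32


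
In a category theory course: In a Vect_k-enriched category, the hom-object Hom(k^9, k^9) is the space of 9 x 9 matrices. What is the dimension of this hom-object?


In Vect-enriched categories, Hom(k^n, k^m) is the space of m x n matrices.
dim(Hom(k^9, k^9)) = 9 * 9 = 81

81


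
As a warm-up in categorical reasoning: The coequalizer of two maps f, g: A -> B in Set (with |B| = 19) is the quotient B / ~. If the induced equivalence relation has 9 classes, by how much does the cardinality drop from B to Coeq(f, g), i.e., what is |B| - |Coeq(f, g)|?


The coequalizer Coeq(f, g) = B / ~ has one element per equivalence class.
|B| = 19, |Coeq(f, g)| = 9.
|B| - |Coeq(f, g)| = 19 - 9 = 10.

10


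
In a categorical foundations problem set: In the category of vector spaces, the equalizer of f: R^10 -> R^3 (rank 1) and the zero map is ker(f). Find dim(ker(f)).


The equalizer of f and the zero map is ker(f).
By the rank-nullity theorem: dim(ker(f)) = dim(domain) - rank(f).
dim(ker(f)) = 10 - 1 = 9

9


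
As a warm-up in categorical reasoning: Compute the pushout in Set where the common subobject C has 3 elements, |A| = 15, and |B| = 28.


The pushout A +_C B identifies the images of C in A and B.
|A +_C B| = |A| + |B| - |C| (for injections).
= 15 + 28 - 3 = 40

40


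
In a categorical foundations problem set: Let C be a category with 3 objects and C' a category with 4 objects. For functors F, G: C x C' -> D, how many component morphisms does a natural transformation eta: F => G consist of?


A natural transformation eta: F => G assigns one component morphism per
object of the domain category.
The domain is the product category C x C', so
|Ob(C x C')| = |Ob(C)| * |Ob(C')| = 3 * 4 = 12.
Therefore eta has 12 component morphisms.

12


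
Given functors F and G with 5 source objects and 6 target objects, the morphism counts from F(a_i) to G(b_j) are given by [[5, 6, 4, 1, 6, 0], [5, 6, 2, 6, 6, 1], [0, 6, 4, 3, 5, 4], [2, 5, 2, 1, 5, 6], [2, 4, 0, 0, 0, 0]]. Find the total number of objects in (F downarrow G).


Objects of (F downarrow G) are triples (a, b, h: F(a)->G(b)).
The count equals the sum of all entries in the hom-matrix.
sum(row 0) = 22
sum(row 1) = 26
sum(row 2) = 22
sum(row 3) = 21
sum(row 4) = 6
Grand total = 97

97


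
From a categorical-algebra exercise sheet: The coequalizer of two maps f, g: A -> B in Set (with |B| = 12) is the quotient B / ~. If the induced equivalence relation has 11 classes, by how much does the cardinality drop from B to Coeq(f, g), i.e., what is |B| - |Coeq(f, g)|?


The coequalizer Coeq(f, g) = B / ~ has one element per equivalence class.
|B| = 12, |Coeq(f, g)| = 11.
|B| - |Coeq(f, g)| = 12 - 11 = 1.

1


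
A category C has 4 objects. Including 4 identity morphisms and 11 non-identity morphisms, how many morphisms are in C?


Each object has an identity morphism, giving 4 identities.
Adding the 11 non-identity morphisms:
Total = 4 + 11 = 15

15


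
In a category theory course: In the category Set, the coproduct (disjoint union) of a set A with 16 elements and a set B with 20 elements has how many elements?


In Set, the coproduct A + B is the disjoint union.
|A + B| = |A| + |B| = 16 + 20 = 36

36


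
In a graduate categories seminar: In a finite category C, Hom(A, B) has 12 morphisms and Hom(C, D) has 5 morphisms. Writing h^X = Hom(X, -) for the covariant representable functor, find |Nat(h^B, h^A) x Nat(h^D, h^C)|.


By the Yoneda lemma, Nat(h^B, h^A) is isomorphic to Hom(A, B),
so |Nat(h^B, h^A)| = |Hom(A, B)| and |Nat(h^D, h^C)| = |Hom(C, D)|.
|Hom(A, B)| = 12, |Hom(C, D)| = 5.
|Nat(h^B, h^A) x Nat(h^D, h^C)| = 12 * 5 = 60

60


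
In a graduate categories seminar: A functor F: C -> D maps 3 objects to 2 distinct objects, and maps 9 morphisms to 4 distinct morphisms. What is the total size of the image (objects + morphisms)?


The image of F consists of distinct objects and distinct morphisms.
|Im(F)| on objects = 2
|Im(F)| on morphisms = 4
Total image cardinality = 2 + 4 = 6

6


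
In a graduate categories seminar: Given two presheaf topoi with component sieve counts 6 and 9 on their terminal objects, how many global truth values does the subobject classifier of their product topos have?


In a product of presheaf topoi E_1 x E_2, the subobject classifier
is Omega = Omega_1 x Omega_2 (componentwise), so
|Omega(top)| = |Omega_1(top_1)| * |Omega_2(top_2)|.
= 6 * 9 = 54.

54


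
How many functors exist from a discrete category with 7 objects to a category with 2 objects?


A functor from a discrete category C to D is determined by
where each object maps. Each of the 7 objects of C can map
to any of the 2 objects of D independently.
Number of functors = 2^7 = 128

128


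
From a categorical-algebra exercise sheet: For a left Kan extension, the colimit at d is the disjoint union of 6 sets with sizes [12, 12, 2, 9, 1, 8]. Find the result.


Pointwise, the left Kan extension (Lan_F H)(d) is the colimit, indexed
by the comma category (F downarrow d), of H composed with the
projection (F downarrow d) -> C. Here that colimit is given
as a coproduct (disjoint union) of sets, so its cardinality is the
sum of the sizes of the summands.
Coproduct of sets with sizes: 12 + 12 + 2 + 9 + 1 + 8
= 44

44


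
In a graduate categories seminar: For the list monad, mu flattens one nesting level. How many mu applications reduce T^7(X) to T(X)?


Each application of mu: T^2 -> T removes one layer of nesting.
Starting at depth 7 (i.e., T^7(X)), we need to reach T(X).
Number of mu applications = 7 - 1 = 6

6


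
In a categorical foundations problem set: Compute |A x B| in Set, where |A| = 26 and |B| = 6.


In Set, the product A x B is the Cartesian product.
By the universal property, |A x B| = |A| * |B|.
|A x B| = 26 * 6 = 156

156


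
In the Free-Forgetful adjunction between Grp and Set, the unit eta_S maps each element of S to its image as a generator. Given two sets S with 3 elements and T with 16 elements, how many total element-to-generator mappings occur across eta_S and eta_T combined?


The unit eta_X: X -> U(F(X)) of the Free-Forgetful adjunction
maps each element of X to a generator of F(X). For X = S + T (disjoint
union in Set), |S + T| = |S| + |T|.
Total mappings = 3 + 16 = 19.

19


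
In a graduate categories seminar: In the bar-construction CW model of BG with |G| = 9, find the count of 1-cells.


In the bar-construction CW model of BG, the n-cells are indexed by
n-tuples [g_1|...|g_n] of non-identity elements of G (degenerate
simplices with some g_i = e do not contribute cells), so there are
(|G| - 1)^n n-cells.
For dim = 1 with |G| = 9:
cells = (9 - 1)^1 = 8^1 = 8

8


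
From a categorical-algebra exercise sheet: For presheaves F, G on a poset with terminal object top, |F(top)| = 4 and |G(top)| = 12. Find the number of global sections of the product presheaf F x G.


Global sections of a presheaf on a poset with terminal top satisfy
Gamma(H) ~ H(top). Presheaves admit pointwise products, so
(F x G)(top) = F(top) x G(top) (Cartesian product).
|Gamma(F x G)| = |F(top)| * |G(top)| = 4 * 12 = 48.

48


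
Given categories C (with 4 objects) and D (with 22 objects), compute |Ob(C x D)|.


The product category C x D has objects that are pairs (c, d).
Number of pairs = |Ob(C)| * |Ob(D)| = 4 * 22 = 88

88


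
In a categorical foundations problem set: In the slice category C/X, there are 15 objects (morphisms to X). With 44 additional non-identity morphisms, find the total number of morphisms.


In the slice category C/X, objects are morphisms to X.
Identity morphisms: 15 (one per object of C/X).
Non-identity morphisms: 44.
Total = 15 + 44 = 59

59


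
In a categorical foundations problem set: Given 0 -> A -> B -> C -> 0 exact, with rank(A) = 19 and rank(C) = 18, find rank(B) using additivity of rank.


For a short exact sequence 0 -> A -> B -> C -> 0,
rank is additive: rank(B) = rank(A) + rank(C).
rank(B) = 19 + 18 = 37

37


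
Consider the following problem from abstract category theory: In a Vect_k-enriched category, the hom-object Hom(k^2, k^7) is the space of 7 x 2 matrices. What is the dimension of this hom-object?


In Vect-enriched categories, Hom(k^n, k^m) is the space of m x n matrices.
dim(Hom(k^2, k^7)) = 7 * 2 = 14

14


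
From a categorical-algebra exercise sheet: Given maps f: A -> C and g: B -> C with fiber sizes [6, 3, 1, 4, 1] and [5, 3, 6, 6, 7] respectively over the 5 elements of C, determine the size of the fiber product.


The pullback A x_C B consists of pairs (a, b) with f(a) = g(b).
For each element c in C, the fiber product has |f^-1(c)| * |g^-1(c)| elements.
Summing over C: 6 * 5 + 3 * 3 + 1 * 6 + 4 * 6 + 1 * 7
= 30 + 9 + 6 + 24 + 7 = 76

76


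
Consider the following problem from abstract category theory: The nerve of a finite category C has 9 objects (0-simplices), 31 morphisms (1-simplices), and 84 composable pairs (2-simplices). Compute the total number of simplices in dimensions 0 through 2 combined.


The 2-skeleton of the nerve N(C) consists of simplices in dimensions 0, 1, 2:
  |N(C)_0| = 9 (objects)
  |N(C)_1| = 31 (morphisms)
  |N(C)_2| = 84 (composable pairs)
Total = 9 + 31 + 84 = 124

124


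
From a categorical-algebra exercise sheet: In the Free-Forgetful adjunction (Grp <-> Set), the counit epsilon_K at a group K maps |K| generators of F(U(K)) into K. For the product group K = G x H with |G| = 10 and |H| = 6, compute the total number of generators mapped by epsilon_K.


The counit epsilon_K: F(U(K)) -> K of the Free-Forgetful adjunction
maps |K| generators of F(U(K)) into K. For K = G x H (the product group),
|G x H| = |G| * |H|.
Total generators mapped = 10 * 6 = 60.

60


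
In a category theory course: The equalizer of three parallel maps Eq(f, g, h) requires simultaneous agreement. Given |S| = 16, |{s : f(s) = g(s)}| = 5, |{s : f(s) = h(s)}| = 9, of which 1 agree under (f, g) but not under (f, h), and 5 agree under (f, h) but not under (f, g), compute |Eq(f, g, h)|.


Eq(f, g, h) is the triple-agreement set: points in S where all three
maps take the same value. Using inclusion-exclusion on the pairwise data:
Pair (f, g) agrees on 5 points; pair (f, h) on 9 points.
Points agreeing under (f, g) but not (f, h) = 1; under (f, h) but not (f, g) = 5.
Triple-agreement = agreement-in-(f, g) minus points that agree under (f, g) but not (f, h):
|Eq(f, g, h)| = 5 - 1 = 4
(cross-check via (f, h): 9 - 5 = 4.)

4


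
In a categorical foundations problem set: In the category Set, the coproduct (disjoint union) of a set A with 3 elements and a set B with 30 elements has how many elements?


In Set, the coproduct A + B is the disjoint union.
|A + B| = |A| + |B| = 3 + 30 = 33

33


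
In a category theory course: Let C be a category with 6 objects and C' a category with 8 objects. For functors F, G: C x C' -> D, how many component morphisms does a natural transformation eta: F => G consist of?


A natural transformation eta: F => G assigns one component morphism per
object of the domain category.
The domain is the product category C x C', so
|Ob(C x C')| = |Ob(C)| * |Ob(C')| = 6 * 8 = 48.
Therefore eta has 48 component morphisms.

48


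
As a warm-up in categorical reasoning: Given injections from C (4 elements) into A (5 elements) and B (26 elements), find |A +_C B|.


The pushout A +_C B identifies the images of C in A and B.
|A +_C B| = |A| + |B| - |C| (for injections).
= 5 + 26 - 4 = 27

27


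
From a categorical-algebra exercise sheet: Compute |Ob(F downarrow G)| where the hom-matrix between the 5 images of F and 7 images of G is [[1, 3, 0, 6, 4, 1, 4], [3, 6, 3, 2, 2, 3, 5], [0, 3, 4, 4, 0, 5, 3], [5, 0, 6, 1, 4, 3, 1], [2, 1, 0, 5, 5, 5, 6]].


Objects of (F downarrow G) are triples (a, b, h: F(a)->G(b)).
The count equals the sum of all entries in the hom-matrix.
sum(row 0) = 19
sum(row 1) = 24
sum(row 2) = 19
sum(row 3) = 20
sum(row 4) = 24
Grand total = 106

106
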